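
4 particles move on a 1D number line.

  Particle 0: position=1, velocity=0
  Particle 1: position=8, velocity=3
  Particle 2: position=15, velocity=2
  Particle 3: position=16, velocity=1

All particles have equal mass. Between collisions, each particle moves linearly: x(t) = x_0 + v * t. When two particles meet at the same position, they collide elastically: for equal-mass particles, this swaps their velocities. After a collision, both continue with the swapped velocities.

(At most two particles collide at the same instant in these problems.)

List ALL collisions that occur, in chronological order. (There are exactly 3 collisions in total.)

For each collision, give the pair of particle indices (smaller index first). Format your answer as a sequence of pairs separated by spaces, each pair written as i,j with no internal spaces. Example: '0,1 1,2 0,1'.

Answer: 2,3 1,2 2,3

Derivation:
Collision at t=1: particles 2 and 3 swap velocities; positions: p0=1 p1=11 p2=17 p3=17; velocities now: v0=0 v1=3 v2=1 v3=2
Collision at t=4: particles 1 and 2 swap velocities; positions: p0=1 p1=20 p2=20 p3=23; velocities now: v0=0 v1=1 v2=3 v3=2
Collision at t=7: particles 2 and 3 swap velocities; positions: p0=1 p1=23 p2=29 p3=29; velocities now: v0=0 v1=1 v2=2 v3=3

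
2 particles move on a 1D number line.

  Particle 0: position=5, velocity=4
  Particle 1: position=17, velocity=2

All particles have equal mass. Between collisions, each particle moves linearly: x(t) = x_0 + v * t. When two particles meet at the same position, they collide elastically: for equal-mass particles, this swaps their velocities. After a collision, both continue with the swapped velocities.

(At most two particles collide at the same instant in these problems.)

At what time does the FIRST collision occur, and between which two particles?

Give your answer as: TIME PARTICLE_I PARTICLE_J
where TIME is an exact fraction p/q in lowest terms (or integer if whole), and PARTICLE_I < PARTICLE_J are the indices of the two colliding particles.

Answer: 6 0 1

Derivation:
Pair (0,1): pos 5,17 vel 4,2 -> gap=12, closing at 2/unit, collide at t=6
Earliest collision: t=6 between 0 and 1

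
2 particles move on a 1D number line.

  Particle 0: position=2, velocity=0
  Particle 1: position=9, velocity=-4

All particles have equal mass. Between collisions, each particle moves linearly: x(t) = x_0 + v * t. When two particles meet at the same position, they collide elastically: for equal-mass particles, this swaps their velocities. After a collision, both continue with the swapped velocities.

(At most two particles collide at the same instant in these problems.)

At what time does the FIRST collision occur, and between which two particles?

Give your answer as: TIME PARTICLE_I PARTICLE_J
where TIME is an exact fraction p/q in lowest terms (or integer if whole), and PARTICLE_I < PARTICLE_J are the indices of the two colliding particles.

Pair (0,1): pos 2,9 vel 0,-4 -> gap=7, closing at 4/unit, collide at t=7/4
Earliest collision: t=7/4 between 0 and 1

Answer: 7/4 0 1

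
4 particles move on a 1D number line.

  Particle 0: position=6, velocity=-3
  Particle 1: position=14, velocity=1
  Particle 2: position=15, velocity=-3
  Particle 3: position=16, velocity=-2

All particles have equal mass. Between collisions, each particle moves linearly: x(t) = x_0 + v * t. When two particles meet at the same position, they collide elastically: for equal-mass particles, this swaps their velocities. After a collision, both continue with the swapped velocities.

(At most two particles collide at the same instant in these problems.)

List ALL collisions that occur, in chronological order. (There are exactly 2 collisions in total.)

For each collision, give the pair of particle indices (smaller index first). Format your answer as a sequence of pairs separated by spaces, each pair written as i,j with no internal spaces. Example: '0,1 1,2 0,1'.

Answer: 1,2 2,3

Derivation:
Collision at t=1/4: particles 1 and 2 swap velocities; positions: p0=21/4 p1=57/4 p2=57/4 p3=31/2; velocities now: v0=-3 v1=-3 v2=1 v3=-2
Collision at t=2/3: particles 2 and 3 swap velocities; positions: p0=4 p1=13 p2=44/3 p3=44/3; velocities now: v0=-3 v1=-3 v2=-2 v3=1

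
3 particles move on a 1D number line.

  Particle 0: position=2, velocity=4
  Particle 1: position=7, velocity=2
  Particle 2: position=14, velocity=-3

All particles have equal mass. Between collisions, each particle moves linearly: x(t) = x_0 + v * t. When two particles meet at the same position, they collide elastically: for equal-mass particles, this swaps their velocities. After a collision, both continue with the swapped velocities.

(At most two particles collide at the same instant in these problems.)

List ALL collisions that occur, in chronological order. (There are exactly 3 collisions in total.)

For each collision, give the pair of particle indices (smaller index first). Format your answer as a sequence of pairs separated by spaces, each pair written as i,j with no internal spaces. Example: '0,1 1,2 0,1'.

Collision at t=7/5: particles 1 and 2 swap velocities; positions: p0=38/5 p1=49/5 p2=49/5; velocities now: v0=4 v1=-3 v2=2
Collision at t=12/7: particles 0 and 1 swap velocities; positions: p0=62/7 p1=62/7 p2=73/7; velocities now: v0=-3 v1=4 v2=2
Collision at t=5/2: particles 1 and 2 swap velocities; positions: p0=13/2 p1=12 p2=12; velocities now: v0=-3 v1=2 v2=4

Answer: 1,2 0,1 1,2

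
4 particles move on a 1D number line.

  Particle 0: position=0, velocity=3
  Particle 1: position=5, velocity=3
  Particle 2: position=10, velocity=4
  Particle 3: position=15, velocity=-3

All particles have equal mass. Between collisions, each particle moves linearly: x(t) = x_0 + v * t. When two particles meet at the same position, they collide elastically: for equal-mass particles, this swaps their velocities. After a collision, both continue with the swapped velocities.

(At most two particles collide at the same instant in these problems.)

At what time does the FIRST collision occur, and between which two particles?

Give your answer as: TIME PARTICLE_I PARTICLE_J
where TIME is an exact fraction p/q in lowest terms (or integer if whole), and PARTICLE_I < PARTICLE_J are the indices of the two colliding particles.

Answer: 5/7 2 3

Derivation:
Pair (0,1): pos 0,5 vel 3,3 -> not approaching (rel speed 0 <= 0)
Pair (1,2): pos 5,10 vel 3,4 -> not approaching (rel speed -1 <= 0)
Pair (2,3): pos 10,15 vel 4,-3 -> gap=5, closing at 7/unit, collide at t=5/7
Earliest collision: t=5/7 between 2 and 3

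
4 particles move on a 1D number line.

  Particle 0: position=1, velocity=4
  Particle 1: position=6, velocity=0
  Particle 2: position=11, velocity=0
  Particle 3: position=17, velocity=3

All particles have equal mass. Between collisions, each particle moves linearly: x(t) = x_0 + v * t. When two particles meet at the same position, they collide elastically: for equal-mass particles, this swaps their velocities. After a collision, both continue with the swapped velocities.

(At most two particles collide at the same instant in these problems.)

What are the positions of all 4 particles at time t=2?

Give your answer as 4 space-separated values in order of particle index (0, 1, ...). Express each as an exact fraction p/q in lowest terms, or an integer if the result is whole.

Collision at t=5/4: particles 0 and 1 swap velocities; positions: p0=6 p1=6 p2=11 p3=83/4; velocities now: v0=0 v1=4 v2=0 v3=3
Advance to t=2 (no further collisions before then); velocities: v0=0 v1=4 v2=0 v3=3; positions = 6 9 11 23

Answer: 6 9 11 23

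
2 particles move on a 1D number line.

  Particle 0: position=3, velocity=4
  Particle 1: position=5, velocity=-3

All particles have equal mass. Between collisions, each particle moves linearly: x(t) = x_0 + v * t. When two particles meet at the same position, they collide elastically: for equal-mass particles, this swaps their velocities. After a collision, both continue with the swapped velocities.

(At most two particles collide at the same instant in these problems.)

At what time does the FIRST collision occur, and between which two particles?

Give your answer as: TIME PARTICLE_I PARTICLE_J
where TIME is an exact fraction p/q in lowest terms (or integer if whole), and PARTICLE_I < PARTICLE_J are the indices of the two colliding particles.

Pair (0,1): pos 3,5 vel 4,-3 -> gap=2, closing at 7/unit, collide at t=2/7
Earliest collision: t=2/7 between 0 and 1

Answer: 2/7 0 1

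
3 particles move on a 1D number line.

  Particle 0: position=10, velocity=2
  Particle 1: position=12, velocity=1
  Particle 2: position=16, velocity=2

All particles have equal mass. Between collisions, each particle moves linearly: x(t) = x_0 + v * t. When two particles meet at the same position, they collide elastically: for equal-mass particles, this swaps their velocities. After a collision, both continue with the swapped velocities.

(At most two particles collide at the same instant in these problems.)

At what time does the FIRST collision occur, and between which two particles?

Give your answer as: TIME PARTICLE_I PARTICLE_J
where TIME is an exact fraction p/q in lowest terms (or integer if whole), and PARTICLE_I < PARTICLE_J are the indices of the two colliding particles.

Pair (0,1): pos 10,12 vel 2,1 -> gap=2, closing at 1/unit, collide at t=2
Pair (1,2): pos 12,16 vel 1,2 -> not approaching (rel speed -1 <= 0)
Earliest collision: t=2 between 0 and 1

Answer: 2 0 1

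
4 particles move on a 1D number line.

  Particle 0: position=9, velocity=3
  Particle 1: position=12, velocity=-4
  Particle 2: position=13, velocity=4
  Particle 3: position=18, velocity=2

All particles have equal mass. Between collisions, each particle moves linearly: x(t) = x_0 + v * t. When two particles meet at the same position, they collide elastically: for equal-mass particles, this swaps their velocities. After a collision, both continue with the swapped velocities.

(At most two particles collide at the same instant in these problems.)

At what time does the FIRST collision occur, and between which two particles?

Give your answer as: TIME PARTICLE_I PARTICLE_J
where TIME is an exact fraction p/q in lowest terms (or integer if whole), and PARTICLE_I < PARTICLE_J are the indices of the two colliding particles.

Answer: 3/7 0 1

Derivation:
Pair (0,1): pos 9,12 vel 3,-4 -> gap=3, closing at 7/unit, collide at t=3/7
Pair (1,2): pos 12,13 vel -4,4 -> not approaching (rel speed -8 <= 0)
Pair (2,3): pos 13,18 vel 4,2 -> gap=5, closing at 2/unit, collide at t=5/2
Earliest collision: t=3/7 between 0 and 1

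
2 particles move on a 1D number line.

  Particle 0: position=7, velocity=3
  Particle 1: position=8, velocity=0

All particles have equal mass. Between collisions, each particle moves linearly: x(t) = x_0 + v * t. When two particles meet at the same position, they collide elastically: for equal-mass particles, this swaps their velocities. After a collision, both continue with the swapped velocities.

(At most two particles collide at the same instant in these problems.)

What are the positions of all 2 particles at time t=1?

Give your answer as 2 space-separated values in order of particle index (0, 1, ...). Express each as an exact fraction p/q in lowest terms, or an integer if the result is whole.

Collision at t=1/3: particles 0 and 1 swap velocities; positions: p0=8 p1=8; velocities now: v0=0 v1=3
Advance to t=1 (no further collisions before then); velocities: v0=0 v1=3; positions = 8 10

Answer: 8 10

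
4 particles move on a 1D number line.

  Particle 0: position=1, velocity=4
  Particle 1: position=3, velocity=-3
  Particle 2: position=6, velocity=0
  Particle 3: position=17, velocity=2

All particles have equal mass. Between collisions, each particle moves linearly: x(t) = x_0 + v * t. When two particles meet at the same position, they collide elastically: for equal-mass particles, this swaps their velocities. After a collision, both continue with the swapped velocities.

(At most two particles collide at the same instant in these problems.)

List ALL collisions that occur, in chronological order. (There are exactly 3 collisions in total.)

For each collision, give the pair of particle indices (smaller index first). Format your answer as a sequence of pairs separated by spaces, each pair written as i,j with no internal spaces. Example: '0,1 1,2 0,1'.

Answer: 0,1 1,2 2,3

Derivation:
Collision at t=2/7: particles 0 and 1 swap velocities; positions: p0=15/7 p1=15/7 p2=6 p3=123/7; velocities now: v0=-3 v1=4 v2=0 v3=2
Collision at t=5/4: particles 1 and 2 swap velocities; positions: p0=-3/4 p1=6 p2=6 p3=39/2; velocities now: v0=-3 v1=0 v2=4 v3=2
Collision at t=8: particles 2 and 3 swap velocities; positions: p0=-21 p1=6 p2=33 p3=33; velocities now: v0=-3 v1=0 v2=2 v3=4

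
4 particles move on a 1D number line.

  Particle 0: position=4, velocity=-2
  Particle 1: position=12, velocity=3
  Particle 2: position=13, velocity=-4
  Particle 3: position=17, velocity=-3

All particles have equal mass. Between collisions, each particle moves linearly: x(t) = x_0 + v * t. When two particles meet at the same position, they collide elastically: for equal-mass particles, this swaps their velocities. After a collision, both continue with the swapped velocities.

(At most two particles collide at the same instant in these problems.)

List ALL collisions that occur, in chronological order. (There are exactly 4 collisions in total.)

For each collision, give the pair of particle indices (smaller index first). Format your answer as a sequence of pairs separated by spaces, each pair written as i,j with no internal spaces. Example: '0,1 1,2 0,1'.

Collision at t=1/7: particles 1 and 2 swap velocities; positions: p0=26/7 p1=87/7 p2=87/7 p3=116/7; velocities now: v0=-2 v1=-4 v2=3 v3=-3
Collision at t=5/6: particles 2 and 3 swap velocities; positions: p0=7/3 p1=29/3 p2=29/2 p3=29/2; velocities now: v0=-2 v1=-4 v2=-3 v3=3
Collision at t=9/2: particles 0 and 1 swap velocities; positions: p0=-5 p1=-5 p2=7/2 p3=51/2; velocities now: v0=-4 v1=-2 v2=-3 v3=3
Collision at t=13: particles 1 and 2 swap velocities; positions: p0=-39 p1=-22 p2=-22 p3=51; velocities now: v0=-4 v1=-3 v2=-2 v3=3

Answer: 1,2 2,3 0,1 1,2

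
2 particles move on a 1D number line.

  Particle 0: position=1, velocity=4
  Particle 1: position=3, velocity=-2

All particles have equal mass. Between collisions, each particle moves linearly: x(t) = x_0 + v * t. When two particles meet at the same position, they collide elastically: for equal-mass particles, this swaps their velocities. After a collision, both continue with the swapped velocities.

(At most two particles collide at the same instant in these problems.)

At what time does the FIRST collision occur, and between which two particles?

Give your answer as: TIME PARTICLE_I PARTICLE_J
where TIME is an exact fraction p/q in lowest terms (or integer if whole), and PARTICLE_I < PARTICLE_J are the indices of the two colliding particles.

Answer: 1/3 0 1

Derivation:
Pair (0,1): pos 1,3 vel 4,-2 -> gap=2, closing at 6/unit, collide at t=1/3
Earliest collision: t=1/3 between 0 and 1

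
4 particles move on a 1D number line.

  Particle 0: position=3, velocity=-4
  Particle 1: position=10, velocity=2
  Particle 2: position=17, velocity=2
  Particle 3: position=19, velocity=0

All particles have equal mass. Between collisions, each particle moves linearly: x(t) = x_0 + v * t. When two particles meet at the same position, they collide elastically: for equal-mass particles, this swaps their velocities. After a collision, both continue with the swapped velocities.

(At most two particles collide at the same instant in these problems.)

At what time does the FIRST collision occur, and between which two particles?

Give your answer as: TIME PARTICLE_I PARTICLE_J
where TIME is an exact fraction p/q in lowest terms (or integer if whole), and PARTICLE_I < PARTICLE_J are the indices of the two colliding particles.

Pair (0,1): pos 3,10 vel -4,2 -> not approaching (rel speed -6 <= 0)
Pair (1,2): pos 10,17 vel 2,2 -> not approaching (rel speed 0 <= 0)
Pair (2,3): pos 17,19 vel 2,0 -> gap=2, closing at 2/unit, collide at t=1
Earliest collision: t=1 between 2 and 3

Answer: 1 2 3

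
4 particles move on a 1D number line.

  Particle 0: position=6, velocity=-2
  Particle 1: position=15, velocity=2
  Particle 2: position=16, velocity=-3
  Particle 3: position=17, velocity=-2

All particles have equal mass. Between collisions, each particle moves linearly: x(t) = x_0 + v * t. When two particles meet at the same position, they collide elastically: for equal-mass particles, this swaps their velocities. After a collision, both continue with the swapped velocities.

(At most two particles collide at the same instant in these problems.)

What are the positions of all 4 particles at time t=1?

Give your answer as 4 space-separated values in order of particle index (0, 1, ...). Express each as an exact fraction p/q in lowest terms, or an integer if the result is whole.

Collision at t=1/5: particles 1 and 2 swap velocities; positions: p0=28/5 p1=77/5 p2=77/5 p3=83/5; velocities now: v0=-2 v1=-3 v2=2 v3=-2
Collision at t=1/2: particles 2 and 3 swap velocities; positions: p0=5 p1=29/2 p2=16 p3=16; velocities now: v0=-2 v1=-3 v2=-2 v3=2
Advance to t=1 (no further collisions before then); velocities: v0=-2 v1=-3 v2=-2 v3=2; positions = 4 13 15 17

Answer: 4 13 15 17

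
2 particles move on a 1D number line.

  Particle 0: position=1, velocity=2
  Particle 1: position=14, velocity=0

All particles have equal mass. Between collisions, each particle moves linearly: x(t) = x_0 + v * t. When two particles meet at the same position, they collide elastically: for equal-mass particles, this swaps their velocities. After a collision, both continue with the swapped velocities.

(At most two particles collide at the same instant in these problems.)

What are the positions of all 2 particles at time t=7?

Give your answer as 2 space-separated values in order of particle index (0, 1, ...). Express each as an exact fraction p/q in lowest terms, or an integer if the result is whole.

Answer: 14 15

Derivation:
Collision at t=13/2: particles 0 and 1 swap velocities; positions: p0=14 p1=14; velocities now: v0=0 v1=2
Advance to t=7 (no further collisions before then); velocities: v0=0 v1=2; positions = 14 15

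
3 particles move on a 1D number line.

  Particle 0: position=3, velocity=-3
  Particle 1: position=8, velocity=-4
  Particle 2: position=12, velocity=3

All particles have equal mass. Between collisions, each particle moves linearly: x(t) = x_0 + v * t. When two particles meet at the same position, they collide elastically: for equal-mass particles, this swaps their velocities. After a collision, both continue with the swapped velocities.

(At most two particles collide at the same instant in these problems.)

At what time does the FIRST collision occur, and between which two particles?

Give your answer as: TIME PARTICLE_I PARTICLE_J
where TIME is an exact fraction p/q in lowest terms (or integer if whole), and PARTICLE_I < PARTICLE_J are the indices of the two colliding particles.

Pair (0,1): pos 3,8 vel -3,-4 -> gap=5, closing at 1/unit, collide at t=5
Pair (1,2): pos 8,12 vel -4,3 -> not approaching (rel speed -7 <= 0)
Earliest collision: t=5 between 0 and 1

Answer: 5 0 1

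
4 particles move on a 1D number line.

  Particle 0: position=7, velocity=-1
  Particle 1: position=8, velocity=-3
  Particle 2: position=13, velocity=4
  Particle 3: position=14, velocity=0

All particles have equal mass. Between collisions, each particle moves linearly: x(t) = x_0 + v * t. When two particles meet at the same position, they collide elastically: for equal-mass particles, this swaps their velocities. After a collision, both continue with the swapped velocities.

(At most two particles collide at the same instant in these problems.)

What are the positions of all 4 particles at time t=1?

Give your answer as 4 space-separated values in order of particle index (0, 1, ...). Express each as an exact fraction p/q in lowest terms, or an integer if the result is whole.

Collision at t=1/4: particles 2 and 3 swap velocities; positions: p0=27/4 p1=29/4 p2=14 p3=14; velocities now: v0=-1 v1=-3 v2=0 v3=4
Collision at t=1/2: particles 0 and 1 swap velocities; positions: p0=13/2 p1=13/2 p2=14 p3=15; velocities now: v0=-3 v1=-1 v2=0 v3=4
Advance to t=1 (no further collisions before then); velocities: v0=-3 v1=-1 v2=0 v3=4; positions = 5 6 14 17

Answer: 5 6 14 17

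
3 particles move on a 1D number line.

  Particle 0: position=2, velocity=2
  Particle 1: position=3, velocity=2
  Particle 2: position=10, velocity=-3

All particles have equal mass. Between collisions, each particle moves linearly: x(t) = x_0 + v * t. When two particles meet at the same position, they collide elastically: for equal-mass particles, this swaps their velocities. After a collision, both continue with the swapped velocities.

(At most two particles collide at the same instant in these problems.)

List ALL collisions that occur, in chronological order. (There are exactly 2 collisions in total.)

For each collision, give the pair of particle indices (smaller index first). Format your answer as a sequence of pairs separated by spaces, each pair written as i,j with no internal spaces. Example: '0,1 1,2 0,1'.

Collision at t=7/5: particles 1 and 2 swap velocities; positions: p0=24/5 p1=29/5 p2=29/5; velocities now: v0=2 v1=-3 v2=2
Collision at t=8/5: particles 0 and 1 swap velocities; positions: p0=26/5 p1=26/5 p2=31/5; velocities now: v0=-3 v1=2 v2=2

Answer: 1,2 0,1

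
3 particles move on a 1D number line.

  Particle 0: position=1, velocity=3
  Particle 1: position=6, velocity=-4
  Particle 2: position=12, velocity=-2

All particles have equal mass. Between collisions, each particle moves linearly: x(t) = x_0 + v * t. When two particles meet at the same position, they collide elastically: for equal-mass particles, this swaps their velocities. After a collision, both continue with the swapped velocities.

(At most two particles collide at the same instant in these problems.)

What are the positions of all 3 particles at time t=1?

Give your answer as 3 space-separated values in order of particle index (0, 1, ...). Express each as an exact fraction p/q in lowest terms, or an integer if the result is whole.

Answer: 2 4 10

Derivation:
Collision at t=5/7: particles 0 and 1 swap velocities; positions: p0=22/7 p1=22/7 p2=74/7; velocities now: v0=-4 v1=3 v2=-2
Advance to t=1 (no further collisions before then); velocities: v0=-4 v1=3 v2=-2; positions = 2 4 10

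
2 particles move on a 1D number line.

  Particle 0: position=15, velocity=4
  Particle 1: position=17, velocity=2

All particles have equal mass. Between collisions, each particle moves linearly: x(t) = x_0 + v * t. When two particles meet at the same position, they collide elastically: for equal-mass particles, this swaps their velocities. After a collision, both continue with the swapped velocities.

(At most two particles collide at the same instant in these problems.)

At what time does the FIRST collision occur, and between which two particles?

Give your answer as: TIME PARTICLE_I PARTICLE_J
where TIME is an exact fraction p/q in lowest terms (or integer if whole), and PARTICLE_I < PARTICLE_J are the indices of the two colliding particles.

Answer: 1 0 1

Derivation:
Pair (0,1): pos 15,17 vel 4,2 -> gap=2, closing at 2/unit, collide at t=1
Earliest collision: t=1 between 0 and 1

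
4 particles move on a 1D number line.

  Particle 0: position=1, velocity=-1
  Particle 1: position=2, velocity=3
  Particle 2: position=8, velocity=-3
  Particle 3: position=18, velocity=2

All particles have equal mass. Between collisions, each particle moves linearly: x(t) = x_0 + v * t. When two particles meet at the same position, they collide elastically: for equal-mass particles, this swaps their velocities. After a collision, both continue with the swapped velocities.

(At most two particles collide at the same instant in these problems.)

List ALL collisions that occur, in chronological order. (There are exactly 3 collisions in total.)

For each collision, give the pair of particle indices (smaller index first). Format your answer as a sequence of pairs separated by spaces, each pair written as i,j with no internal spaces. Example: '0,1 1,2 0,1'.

Collision at t=1: particles 1 and 2 swap velocities; positions: p0=0 p1=5 p2=5 p3=20; velocities now: v0=-1 v1=-3 v2=3 v3=2
Collision at t=7/2: particles 0 and 1 swap velocities; positions: p0=-5/2 p1=-5/2 p2=25/2 p3=25; velocities now: v0=-3 v1=-1 v2=3 v3=2
Collision at t=16: particles 2 and 3 swap velocities; positions: p0=-40 p1=-15 p2=50 p3=50; velocities now: v0=-3 v1=-1 v2=2 v3=3

Answer: 1,2 0,1 2,3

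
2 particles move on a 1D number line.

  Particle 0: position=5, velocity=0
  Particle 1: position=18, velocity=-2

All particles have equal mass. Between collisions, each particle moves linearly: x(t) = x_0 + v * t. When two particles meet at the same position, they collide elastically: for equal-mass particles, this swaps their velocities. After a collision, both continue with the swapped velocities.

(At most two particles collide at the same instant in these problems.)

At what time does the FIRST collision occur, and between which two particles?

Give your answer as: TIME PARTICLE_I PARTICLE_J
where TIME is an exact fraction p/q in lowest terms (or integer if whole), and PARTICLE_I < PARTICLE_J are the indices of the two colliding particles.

Answer: 13/2 0 1

Derivation:
Pair (0,1): pos 5,18 vel 0,-2 -> gap=13, closing at 2/unit, collide at t=13/2
Earliest collision: t=13/2 between 0 and 1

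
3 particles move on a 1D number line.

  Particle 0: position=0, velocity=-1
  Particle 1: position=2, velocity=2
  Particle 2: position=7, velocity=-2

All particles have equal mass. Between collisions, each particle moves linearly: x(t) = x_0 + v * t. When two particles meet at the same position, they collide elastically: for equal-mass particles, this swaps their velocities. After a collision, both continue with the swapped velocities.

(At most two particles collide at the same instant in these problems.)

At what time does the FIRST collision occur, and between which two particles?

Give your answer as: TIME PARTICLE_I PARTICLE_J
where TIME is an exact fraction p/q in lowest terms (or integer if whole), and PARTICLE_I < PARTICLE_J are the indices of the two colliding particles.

Pair (0,1): pos 0,2 vel -1,2 -> not approaching (rel speed -3 <= 0)
Pair (1,2): pos 2,7 vel 2,-2 -> gap=5, closing at 4/unit, collide at t=5/4
Earliest collision: t=5/4 between 1 and 2

Answer: 5/4 1 2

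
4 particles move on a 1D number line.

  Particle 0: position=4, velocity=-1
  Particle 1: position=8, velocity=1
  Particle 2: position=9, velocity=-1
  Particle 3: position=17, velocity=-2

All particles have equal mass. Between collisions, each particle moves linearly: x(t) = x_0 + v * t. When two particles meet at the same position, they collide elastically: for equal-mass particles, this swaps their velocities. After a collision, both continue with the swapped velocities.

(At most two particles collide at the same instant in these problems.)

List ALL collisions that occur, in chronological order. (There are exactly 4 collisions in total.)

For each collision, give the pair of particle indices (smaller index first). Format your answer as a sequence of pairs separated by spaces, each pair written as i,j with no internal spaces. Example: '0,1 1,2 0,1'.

Collision at t=1/2: particles 1 and 2 swap velocities; positions: p0=7/2 p1=17/2 p2=17/2 p3=16; velocities now: v0=-1 v1=-1 v2=1 v3=-2
Collision at t=3: particles 2 and 3 swap velocities; positions: p0=1 p1=6 p2=11 p3=11; velocities now: v0=-1 v1=-1 v2=-2 v3=1
Collision at t=8: particles 1 and 2 swap velocities; positions: p0=-4 p1=1 p2=1 p3=16; velocities now: v0=-1 v1=-2 v2=-1 v3=1
Collision at t=13: particles 0 and 1 swap velocities; positions: p0=-9 p1=-9 p2=-4 p3=21; velocities now: v0=-2 v1=-1 v2=-1 v3=1

Answer: 1,2 2,3 1,2 0,1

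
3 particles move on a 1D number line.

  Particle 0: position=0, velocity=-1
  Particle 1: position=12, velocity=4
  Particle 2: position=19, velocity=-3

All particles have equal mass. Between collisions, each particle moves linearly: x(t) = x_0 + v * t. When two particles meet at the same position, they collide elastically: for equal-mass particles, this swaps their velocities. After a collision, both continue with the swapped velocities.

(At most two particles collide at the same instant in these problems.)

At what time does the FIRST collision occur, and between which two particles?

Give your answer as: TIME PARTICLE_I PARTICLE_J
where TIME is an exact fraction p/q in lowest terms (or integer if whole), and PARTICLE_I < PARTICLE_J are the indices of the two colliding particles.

Pair (0,1): pos 0,12 vel -1,4 -> not approaching (rel speed -5 <= 0)
Pair (1,2): pos 12,19 vel 4,-3 -> gap=7, closing at 7/unit, collide at t=1
Earliest collision: t=1 between 1 and 2

Answer: 1 1 2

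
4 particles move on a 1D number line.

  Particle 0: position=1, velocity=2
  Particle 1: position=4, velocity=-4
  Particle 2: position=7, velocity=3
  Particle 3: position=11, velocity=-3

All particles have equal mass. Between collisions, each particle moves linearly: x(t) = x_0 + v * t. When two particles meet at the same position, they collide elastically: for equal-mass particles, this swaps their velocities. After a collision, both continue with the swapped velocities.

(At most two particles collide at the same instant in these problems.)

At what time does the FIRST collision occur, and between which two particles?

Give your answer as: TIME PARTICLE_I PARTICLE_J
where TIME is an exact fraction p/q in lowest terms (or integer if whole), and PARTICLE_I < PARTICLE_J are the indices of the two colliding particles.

Answer: 1/2 0 1

Derivation:
Pair (0,1): pos 1,4 vel 2,-4 -> gap=3, closing at 6/unit, collide at t=1/2
Pair (1,2): pos 4,7 vel -4,3 -> not approaching (rel speed -7 <= 0)
Pair (2,3): pos 7,11 vel 3,-3 -> gap=4, closing at 6/unit, collide at t=2/3
Earliest collision: t=1/2 between 0 and 1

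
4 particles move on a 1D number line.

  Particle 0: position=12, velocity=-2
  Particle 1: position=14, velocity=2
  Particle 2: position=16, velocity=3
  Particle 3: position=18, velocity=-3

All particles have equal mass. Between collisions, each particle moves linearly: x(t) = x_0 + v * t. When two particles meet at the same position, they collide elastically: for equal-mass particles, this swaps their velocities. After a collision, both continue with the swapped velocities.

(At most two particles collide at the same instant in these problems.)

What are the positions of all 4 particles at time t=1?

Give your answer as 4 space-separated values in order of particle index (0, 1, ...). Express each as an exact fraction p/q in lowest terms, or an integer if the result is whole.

Collision at t=1/3: particles 2 and 3 swap velocities; positions: p0=34/3 p1=44/3 p2=17 p3=17; velocities now: v0=-2 v1=2 v2=-3 v3=3
Collision at t=4/5: particles 1 and 2 swap velocities; positions: p0=52/5 p1=78/5 p2=78/5 p3=92/5; velocities now: v0=-2 v1=-3 v2=2 v3=3
Advance to t=1 (no further collisions before then); velocities: v0=-2 v1=-3 v2=2 v3=3; positions = 10 15 16 19

Answer: 10 15 16 19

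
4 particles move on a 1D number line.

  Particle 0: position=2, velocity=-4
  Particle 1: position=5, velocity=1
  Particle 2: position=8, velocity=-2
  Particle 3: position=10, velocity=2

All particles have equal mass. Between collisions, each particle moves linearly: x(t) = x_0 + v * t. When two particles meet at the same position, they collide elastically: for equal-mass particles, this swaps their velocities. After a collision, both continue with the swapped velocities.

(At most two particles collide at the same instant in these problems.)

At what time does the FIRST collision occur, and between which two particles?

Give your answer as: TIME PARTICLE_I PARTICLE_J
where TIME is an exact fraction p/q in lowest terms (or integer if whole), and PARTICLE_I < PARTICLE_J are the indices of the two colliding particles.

Pair (0,1): pos 2,5 vel -4,1 -> not approaching (rel speed -5 <= 0)
Pair (1,2): pos 5,8 vel 1,-2 -> gap=3, closing at 3/unit, collide at t=1
Pair (2,3): pos 8,10 vel -2,2 -> not approaching (rel speed -4 <= 0)
Earliest collision: t=1 between 1 and 2

Answer: 1 1 2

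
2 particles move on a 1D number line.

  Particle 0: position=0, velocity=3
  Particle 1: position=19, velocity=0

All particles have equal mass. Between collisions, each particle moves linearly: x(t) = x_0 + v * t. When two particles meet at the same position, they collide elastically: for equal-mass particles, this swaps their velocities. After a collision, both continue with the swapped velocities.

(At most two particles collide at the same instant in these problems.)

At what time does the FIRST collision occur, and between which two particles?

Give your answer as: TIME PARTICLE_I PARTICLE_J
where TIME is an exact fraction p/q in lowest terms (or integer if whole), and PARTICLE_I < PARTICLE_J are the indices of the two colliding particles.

Pair (0,1): pos 0,19 vel 3,0 -> gap=19, closing at 3/unit, collide at t=19/3
Earliest collision: t=19/3 between 0 and 1

Answer: 19/3 0 1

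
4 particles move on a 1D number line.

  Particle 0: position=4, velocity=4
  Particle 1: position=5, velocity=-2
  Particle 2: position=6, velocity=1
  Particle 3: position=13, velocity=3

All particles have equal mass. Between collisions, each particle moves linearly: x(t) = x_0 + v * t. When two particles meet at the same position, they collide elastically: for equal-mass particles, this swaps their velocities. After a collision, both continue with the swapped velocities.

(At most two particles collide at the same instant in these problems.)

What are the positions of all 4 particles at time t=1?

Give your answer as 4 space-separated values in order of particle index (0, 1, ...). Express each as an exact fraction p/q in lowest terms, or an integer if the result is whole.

Answer: 3 7 8 16

Derivation:
Collision at t=1/6: particles 0 and 1 swap velocities; positions: p0=14/3 p1=14/3 p2=37/6 p3=27/2; velocities now: v0=-2 v1=4 v2=1 v3=3
Collision at t=2/3: particles 1 and 2 swap velocities; positions: p0=11/3 p1=20/3 p2=20/3 p3=15; velocities now: v0=-2 v1=1 v2=4 v3=3
Advance to t=1 (no further collisions before then); velocities: v0=-2 v1=1 v2=4 v3=3; positions = 3 7 8 16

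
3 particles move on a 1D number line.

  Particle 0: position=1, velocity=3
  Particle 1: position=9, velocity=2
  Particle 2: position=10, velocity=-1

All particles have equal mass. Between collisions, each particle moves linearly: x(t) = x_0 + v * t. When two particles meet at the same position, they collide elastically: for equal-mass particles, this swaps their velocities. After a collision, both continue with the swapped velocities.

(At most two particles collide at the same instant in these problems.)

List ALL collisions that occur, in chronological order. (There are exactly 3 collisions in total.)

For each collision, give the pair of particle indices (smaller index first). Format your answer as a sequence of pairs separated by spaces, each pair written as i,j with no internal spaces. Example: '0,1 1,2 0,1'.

Collision at t=1/3: particles 1 and 2 swap velocities; positions: p0=2 p1=29/3 p2=29/3; velocities now: v0=3 v1=-1 v2=2
Collision at t=9/4: particles 0 and 1 swap velocities; positions: p0=31/4 p1=31/4 p2=27/2; velocities now: v0=-1 v1=3 v2=2
Collision at t=8: particles 1 and 2 swap velocities; positions: p0=2 p1=25 p2=25; velocities now: v0=-1 v1=2 v2=3

Answer: 1,2 0,1 1,2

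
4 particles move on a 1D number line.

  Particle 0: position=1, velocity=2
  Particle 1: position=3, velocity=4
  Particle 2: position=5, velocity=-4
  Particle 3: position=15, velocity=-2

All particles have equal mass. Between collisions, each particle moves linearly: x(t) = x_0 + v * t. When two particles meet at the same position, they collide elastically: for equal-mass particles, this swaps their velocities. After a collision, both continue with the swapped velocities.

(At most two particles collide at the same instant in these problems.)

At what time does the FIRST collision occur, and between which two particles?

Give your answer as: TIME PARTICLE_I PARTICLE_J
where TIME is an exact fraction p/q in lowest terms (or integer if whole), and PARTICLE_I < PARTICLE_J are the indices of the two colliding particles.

Pair (0,1): pos 1,3 vel 2,4 -> not approaching (rel speed -2 <= 0)
Pair (1,2): pos 3,5 vel 4,-4 -> gap=2, closing at 8/unit, collide at t=1/4
Pair (2,3): pos 5,15 vel -4,-2 -> not approaching (rel speed -2 <= 0)
Earliest collision: t=1/4 between 1 and 2

Answer: 1/4 1 2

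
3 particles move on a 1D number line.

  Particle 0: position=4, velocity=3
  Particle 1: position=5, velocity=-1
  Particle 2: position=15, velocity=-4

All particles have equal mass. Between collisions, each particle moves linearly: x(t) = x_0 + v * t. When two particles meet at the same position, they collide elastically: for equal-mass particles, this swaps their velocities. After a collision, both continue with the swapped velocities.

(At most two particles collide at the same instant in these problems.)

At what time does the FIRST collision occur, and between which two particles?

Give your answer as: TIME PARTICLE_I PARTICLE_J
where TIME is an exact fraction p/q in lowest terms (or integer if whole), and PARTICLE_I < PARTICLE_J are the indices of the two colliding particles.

Answer: 1/4 0 1

Derivation:
Pair (0,1): pos 4,5 vel 3,-1 -> gap=1, closing at 4/unit, collide at t=1/4
Pair (1,2): pos 5,15 vel -1,-4 -> gap=10, closing at 3/unit, collide at t=10/3
Earliest collision: t=1/4 between 0 and 1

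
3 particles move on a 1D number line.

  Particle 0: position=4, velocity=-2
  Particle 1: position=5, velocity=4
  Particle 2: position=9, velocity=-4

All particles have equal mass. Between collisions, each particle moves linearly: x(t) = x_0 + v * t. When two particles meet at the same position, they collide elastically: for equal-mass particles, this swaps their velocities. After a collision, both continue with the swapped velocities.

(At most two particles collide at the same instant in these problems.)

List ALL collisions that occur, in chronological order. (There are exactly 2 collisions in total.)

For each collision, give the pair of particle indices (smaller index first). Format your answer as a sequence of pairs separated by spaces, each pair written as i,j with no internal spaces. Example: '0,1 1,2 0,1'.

Answer: 1,2 0,1

Derivation:
Collision at t=1/2: particles 1 and 2 swap velocities; positions: p0=3 p1=7 p2=7; velocities now: v0=-2 v1=-4 v2=4
Collision at t=5/2: particles 0 and 1 swap velocities; positions: p0=-1 p1=-1 p2=15; velocities now: v0=-4 v1=-2 v2=4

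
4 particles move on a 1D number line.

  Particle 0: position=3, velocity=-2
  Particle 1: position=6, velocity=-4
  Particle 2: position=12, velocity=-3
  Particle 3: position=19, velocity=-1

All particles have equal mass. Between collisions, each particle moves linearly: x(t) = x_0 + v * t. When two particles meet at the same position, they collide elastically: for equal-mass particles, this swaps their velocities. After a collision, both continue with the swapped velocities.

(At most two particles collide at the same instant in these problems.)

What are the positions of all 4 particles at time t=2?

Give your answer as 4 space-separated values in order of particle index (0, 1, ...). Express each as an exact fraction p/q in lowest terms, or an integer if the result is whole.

Collision at t=3/2: particles 0 and 1 swap velocities; positions: p0=0 p1=0 p2=15/2 p3=35/2; velocities now: v0=-4 v1=-2 v2=-3 v3=-1
Advance to t=2 (no further collisions before then); velocities: v0=-4 v1=-2 v2=-3 v3=-1; positions = -2 -1 6 17

Answer: -2 -1 6 17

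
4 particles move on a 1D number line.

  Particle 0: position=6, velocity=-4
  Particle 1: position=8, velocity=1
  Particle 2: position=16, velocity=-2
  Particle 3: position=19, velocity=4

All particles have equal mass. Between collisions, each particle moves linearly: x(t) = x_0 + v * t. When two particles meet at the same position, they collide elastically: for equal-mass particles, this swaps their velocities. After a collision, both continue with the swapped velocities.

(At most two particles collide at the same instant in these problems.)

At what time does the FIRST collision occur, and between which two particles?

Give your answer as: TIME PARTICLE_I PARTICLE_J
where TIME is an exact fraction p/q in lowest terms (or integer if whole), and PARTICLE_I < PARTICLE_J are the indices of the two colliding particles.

Answer: 8/3 1 2

Derivation:
Pair (0,1): pos 6,8 vel -4,1 -> not approaching (rel speed -5 <= 0)
Pair (1,2): pos 8,16 vel 1,-2 -> gap=8, closing at 3/unit, collide at t=8/3
Pair (2,3): pos 16,19 vel -2,4 -> not approaching (rel speed -6 <= 0)
Earliest collision: t=8/3 between 1 and 2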